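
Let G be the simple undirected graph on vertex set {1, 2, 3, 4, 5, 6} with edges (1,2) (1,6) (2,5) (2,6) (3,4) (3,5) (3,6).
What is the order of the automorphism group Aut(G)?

The degree sequence is [2, 3, 3, 1, 2, 3]. Checking the degree-preserving permutations of the vertex set shows that none except the identity preserves every edge, so Aut(G) is trivial.

1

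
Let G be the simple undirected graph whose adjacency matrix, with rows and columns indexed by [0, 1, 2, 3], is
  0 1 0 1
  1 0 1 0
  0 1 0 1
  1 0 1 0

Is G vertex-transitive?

G is 2-regular and bipartite on 2^2 = 4 vertices with girth 4; it is the hypercube graph Q_2. Aut(Q_2) consists of the signed permutations of the 2 coordinate axes: 2! permutations times 2^2 sign flips, so |Aut| = 2^2·2! = 8. This group acts transitively on the 4 vertices.

Yes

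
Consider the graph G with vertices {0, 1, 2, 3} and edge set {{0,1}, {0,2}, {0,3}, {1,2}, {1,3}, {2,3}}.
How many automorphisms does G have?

24

Every vertex has degree 3, so G is the complete graph K_4. Any permutation of the 4 vertices preserves K_4, so Aut(K_4) = S_4 of order 4! = 24.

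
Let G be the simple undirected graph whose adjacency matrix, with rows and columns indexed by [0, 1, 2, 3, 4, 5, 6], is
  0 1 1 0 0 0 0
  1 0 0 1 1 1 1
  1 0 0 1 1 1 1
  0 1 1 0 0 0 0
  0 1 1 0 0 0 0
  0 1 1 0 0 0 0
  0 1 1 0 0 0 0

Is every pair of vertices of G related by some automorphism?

Automorphisms preserve degree, but G has vertices of degree 2 and vertices of degree 5; no automorphism maps one to the other, so G is not vertex-transitive.

No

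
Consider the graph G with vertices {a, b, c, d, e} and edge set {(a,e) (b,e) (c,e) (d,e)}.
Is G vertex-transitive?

No

Vertex e is the only vertex of degree 4, so every automorphism fixes it; G is not vertex-transitive.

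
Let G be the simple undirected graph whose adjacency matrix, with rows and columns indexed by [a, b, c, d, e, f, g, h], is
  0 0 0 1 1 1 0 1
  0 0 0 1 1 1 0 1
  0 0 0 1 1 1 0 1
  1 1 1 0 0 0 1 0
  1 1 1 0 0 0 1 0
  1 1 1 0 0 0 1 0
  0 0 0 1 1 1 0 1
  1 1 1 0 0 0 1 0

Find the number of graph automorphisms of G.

G is 4-regular and bipartite with parts {d, e, f, h} and {a, b, c, g} (each part is independent and every cross-pair is an edge), so G = K_{4,4}. Each part can be permuted independently (S_4 × S_4) and the two equal-size parts can also be swapped, giving (S_4 × S_4) ⋊ Z_2 of order 2·(4!)² = 1152.

1152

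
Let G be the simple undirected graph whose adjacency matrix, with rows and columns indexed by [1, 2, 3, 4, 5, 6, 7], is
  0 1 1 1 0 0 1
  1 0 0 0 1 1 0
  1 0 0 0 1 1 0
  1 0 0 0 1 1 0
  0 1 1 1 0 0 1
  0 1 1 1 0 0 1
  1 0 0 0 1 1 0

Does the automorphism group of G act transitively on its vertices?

No

Automorphisms preserve degree, but G has vertices of degree 3 and vertices of degree 4; no automorphism maps one to the other, so G is not vertex-transitive.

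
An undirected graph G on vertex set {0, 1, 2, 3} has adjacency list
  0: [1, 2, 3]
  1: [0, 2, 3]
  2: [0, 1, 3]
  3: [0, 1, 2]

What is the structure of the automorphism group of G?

S_4

Every vertex has degree 3, so G is the complete graph K_4. Any permutation of the 4 vertices preserves K_4, so Aut(K_4) = S_4 of order 4! = 24.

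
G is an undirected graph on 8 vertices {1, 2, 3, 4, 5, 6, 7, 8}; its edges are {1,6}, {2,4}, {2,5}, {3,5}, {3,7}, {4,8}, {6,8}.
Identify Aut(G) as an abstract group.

The degree sequence is [1, 2, 2, 2, 2, 2, 1, 2]; the two degree-1 vertices 1 and 7 are the ends of a path, so G = P_8. The only nontrivial automorphism of a path is the end-to-end reflection, so Aut(G) ≅ Z_2.

Z_2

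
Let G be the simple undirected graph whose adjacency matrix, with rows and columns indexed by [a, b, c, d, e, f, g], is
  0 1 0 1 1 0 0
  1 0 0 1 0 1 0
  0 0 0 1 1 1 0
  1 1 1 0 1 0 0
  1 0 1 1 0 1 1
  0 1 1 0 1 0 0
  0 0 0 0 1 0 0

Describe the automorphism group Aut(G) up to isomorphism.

1

The degree sequence is [3, 3, 3, 4, 5, 3, 1]. Checking the degree-preserving permutations of the vertex set shows that none except the identity preserves every edge, so Aut(G) is trivial.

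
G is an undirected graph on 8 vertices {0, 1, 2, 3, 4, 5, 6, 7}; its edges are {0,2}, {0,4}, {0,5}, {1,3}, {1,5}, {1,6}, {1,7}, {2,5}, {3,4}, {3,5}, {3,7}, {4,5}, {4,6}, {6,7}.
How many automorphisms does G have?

The degree sequence is [3, 4, 2, 4, 4, 5, 3, 3]. Checking the degree-preserving permutations of the vertex set shows that none except the identity preserves every edge, so Aut(G) is trivial.

1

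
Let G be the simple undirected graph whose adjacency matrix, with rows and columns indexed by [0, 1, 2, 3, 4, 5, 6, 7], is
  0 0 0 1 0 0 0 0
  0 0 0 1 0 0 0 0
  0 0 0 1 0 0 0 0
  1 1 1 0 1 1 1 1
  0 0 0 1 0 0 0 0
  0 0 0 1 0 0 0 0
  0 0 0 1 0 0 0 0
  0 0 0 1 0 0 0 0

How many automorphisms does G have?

5040

Vertex 3 has degree 7 and every other vertex has degree 1, so G is the star K_{1,7} with centre 3. The 7 leaves are pairwise interchangeable while the centre is fixed, giving Aut(G) = S_7.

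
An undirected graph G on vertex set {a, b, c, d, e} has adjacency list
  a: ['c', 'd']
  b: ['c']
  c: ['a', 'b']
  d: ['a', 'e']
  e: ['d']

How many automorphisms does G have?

The degree sequence is [2, 1, 2, 2, 1]; the two degree-1 vertices b and e are the ends of a path, so G = P_5. A path has exactly one nontrivial symmetry — reversal — giving Aut(G) of order 2.

2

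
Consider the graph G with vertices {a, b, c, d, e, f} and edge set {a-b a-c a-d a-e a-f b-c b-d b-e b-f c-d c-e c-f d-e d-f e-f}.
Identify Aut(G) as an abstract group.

Every vertex has degree 5, so G is the complete graph K_6. Any permutation of the 6 vertices preserves K_6, so Aut(K_6) = S_6 of order 6! = 720.

S_6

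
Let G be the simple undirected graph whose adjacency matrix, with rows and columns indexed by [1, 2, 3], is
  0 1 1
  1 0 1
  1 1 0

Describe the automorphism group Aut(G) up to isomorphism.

the symmetric group on 3 letters

Every vertex has degree 2, so G is the complete graph K_3. Any permutation of the 3 vertices preserves K_3, so Aut(K_3) = S_3 of order 3! = 6.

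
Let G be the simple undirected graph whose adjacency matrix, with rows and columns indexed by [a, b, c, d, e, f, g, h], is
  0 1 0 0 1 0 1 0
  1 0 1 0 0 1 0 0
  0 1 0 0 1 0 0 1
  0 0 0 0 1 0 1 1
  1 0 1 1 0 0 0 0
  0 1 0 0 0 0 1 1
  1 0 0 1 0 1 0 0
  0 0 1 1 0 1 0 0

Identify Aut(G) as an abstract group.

Z_2^3 ⋊ S_3

G is 3-regular and bipartite on 2^3 = 8 vertices with girth 4; it is the hypercube graph Q_3. Aut(Q_3) consists of the signed permutations of the 3 coordinate axes: 3! permutations times 2^3 sign flips, so |Aut| = 2^3·3! = 48.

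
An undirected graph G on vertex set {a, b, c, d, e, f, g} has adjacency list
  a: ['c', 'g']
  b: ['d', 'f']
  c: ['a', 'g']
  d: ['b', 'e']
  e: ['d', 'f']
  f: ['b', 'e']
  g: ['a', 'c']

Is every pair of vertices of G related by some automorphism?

G has two connected components, {b, d, e, f} and {a, c, g}; each is 2-regular, so G = C_4 ⊔ C_3. The orbit of a under Aut(G) is {a, c, g}, which does not contain b, so G is not vertex-transitive.

No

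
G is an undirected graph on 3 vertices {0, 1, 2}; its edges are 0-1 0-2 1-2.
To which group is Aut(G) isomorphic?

S_3

Every vertex has degree 2, so G is the complete graph K_3. Any permutation of the 3 vertices preserves K_3, so Aut(K_3) = S_3 of order 3! = 6.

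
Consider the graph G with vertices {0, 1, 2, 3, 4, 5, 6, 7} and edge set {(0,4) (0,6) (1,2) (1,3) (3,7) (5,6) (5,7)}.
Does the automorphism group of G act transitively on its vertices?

No

Automorphisms preserve degree, but G has vertices of degree 1 and vertices of degree 2; no automorphism maps one to the other, so G is not vertex-transitive.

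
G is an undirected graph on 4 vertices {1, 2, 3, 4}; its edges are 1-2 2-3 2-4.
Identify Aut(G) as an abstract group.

Vertex 2 has degree 3 and every other vertex has degree 1, so G is the star K_{1,3} with centre 2. The 3 leaves are pairwise interchangeable while the centre is fixed, giving Aut(G) = S_3.

S_3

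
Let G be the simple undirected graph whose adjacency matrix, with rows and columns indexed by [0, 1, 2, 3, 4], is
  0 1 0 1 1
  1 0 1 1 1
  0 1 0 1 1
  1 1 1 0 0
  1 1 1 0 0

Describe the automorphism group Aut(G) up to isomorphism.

D_4

Vertex 1 is the unique vertex of degree 4; the remaining 4 vertices each have degree 3 and induce a cycle, so G is the wheel on 5 vertices with hub 1. Every automorphism fixes the hub and acts on the rim 4-cycle, so Aut(G) ≅ Aut(C_4) = D_4 of order 8.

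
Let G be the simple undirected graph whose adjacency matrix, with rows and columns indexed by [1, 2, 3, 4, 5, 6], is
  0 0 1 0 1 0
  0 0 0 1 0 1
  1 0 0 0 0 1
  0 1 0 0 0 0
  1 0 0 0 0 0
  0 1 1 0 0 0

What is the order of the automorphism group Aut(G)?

2

The degree sequence is [2, 2, 2, 1, 1, 2]; the two degree-1 vertices 4 and 5 are the ends of a path, so G = P_6. A path has exactly one nontrivial symmetry — reversal — giving Aut(G) of order 2.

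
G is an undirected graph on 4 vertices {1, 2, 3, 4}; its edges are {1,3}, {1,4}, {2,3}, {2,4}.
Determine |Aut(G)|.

G is 2-regular and bipartite on 2^2 = 4 vertices with girth 4; it is the hypercube graph Q_2. Aut(Q_2) consists of the signed permutations of the 2 coordinate axes: 2! permutations times 2^2 sign flips, so |Aut| = 2^2·2! = 8.

8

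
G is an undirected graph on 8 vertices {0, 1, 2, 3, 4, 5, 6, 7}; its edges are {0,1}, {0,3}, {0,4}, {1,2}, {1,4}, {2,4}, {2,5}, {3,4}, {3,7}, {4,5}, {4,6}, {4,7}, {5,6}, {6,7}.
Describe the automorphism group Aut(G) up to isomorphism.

Vertex 4 is the unique vertex of degree 7; the remaining 7 vertices each have degree 3 and induce a cycle, so G is the wheel on 8 vertices with hub 4. With the hub fixed, the remaining symmetry is that of the rim cycle C_7, giving the dihedral group D_7.

D_7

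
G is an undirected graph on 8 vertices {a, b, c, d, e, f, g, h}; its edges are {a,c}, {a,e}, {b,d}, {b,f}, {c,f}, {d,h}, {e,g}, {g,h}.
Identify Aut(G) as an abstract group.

the dihedral group of order 16

Every vertex has degree 2 and the graph is connected, so G is the 8-cycle C_8. The automorphisms of the 8-cycle are exactly the symmetries of a regular 8-gon: the dihedral group D_8, |D_8| = 16.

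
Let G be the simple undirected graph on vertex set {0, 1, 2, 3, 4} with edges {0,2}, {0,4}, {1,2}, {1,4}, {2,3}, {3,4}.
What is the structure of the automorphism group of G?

The vertices split by degree into {2, 4} (degree 3) and {0, 1, 3} (degree 2); every edge runs between the two parts, so G is the complete bipartite graph K_{2,3}. The parts have unequal sizes, so no automorphism swaps them; each part is permuted independently, giving S_3 × S_2 of order 3!·2! = 12.

S_3 × S_2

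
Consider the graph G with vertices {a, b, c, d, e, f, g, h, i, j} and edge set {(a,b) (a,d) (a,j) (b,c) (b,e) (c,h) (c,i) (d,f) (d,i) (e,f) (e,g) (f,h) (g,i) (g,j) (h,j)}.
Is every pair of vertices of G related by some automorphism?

G is 3-regular on 10 vertices with no triangles and no 4-cycles (girth 5): this is the Petersen graph. It is a classical fact that the Petersen graph has automorphism group S_5 (order 120), arising from its description as the Kneser graph K(5,2). This group acts transitively on the 10 vertices.

Yes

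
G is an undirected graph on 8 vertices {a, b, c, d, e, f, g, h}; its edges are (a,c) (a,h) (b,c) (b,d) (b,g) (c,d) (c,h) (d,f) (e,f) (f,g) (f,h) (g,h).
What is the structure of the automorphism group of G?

1

The degree sequence is [2, 3, 4, 3, 1, 4, 3, 4]. Checking the degree-preserving permutations of the vertex set shows that none except the identity preserves every edge, so Aut(G) is trivial.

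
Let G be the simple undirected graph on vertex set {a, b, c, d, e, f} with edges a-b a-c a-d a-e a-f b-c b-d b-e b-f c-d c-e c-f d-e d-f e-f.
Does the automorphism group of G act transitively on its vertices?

Yes

All 6 vertices are pairwise adjacent: G = K_6. Every bijection on the vertex set is an automorphism of K_6; hence Aut(K_6) ≅ S_6, order 720. Under this action every vertex can be carried to every other, so G is vertex-transitive.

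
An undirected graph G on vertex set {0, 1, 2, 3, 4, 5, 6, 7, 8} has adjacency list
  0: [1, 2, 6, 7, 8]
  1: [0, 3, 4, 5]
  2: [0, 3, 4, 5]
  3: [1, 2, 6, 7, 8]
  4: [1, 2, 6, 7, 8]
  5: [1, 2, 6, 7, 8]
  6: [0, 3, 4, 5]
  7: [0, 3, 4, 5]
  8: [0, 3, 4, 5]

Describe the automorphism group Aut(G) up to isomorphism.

S_5 × S_4

The vertices split by degree into {0, 3, 4, 5} (degree 5) and {1, 2, 6, 7, 8} (degree 4); every edge runs between the two parts, so G is the complete bipartite graph K_{4,5}. Automorphisms preserve the bipartition setwise (since the parts differ in size) and act as S_5 × S_4 within it; |Aut| = 2880.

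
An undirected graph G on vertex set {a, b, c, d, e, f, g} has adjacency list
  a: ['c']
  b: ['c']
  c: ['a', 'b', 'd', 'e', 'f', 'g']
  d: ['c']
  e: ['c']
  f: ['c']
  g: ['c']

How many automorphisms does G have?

Vertex c has degree 6 and every other vertex has degree 1, so G is the star K_{1,6} with centre c. Any automorphism fixes the centre and permutes the 6 leaves freely, so Aut(G) ≅ S_6 of order 6! = 720.

720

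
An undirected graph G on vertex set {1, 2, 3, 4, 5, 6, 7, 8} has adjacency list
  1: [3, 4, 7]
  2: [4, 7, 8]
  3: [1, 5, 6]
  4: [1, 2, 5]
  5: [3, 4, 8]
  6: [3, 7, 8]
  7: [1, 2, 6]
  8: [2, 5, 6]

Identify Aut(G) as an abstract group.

G is 3-regular and bipartite on 2^3 = 8 vertices with girth 4; it is the hypercube graph Q_3. Aut(Q_3) consists of the signed permutations of the 3 coordinate axes: 3! permutations times 2^3 sign flips, so |Aut| = 2^3·3! = 48.

the hyperoctahedral group B_3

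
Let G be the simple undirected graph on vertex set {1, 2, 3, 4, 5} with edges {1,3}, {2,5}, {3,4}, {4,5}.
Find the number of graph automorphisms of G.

The degree sequence is [1, 1, 2, 2, 2]; the two degree-1 vertices 1 and 2 are the ends of a path, so G = P_5. The only nontrivial automorphism of a path is the end-to-end reflection, so Aut(G) ≅ Z_2.

2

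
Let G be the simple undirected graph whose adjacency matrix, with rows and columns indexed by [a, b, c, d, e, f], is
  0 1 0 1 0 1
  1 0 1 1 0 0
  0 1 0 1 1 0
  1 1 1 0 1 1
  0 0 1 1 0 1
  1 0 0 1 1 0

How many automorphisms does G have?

Vertex d is the unique vertex of degree 5; the remaining 5 vertices each have degree 3 and induce a cycle, so G is the wheel on 6 vertices with hub d. Every automorphism fixes the hub and acts on the rim 5-cycle, so Aut(G) ≅ Aut(C_5) = D_5 of order 10.

10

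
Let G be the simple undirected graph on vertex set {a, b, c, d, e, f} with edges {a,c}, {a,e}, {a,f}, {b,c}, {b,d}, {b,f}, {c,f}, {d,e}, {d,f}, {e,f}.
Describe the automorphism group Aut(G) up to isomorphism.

the dihedral group of order 10

Vertex f is the unique vertex of degree 5; the remaining 5 vertices each have degree 3 and induce a cycle, so G is the wheel on 6 vertices with hub f. With the hub fixed, the remaining symmetry is that of the rim cycle C_5, giving the dihedral group D_5.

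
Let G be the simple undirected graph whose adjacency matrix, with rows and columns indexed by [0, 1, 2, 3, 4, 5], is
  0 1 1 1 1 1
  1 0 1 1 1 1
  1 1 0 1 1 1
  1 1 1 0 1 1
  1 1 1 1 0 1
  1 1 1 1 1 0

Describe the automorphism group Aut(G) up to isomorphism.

S_6

Every vertex has degree 5, so G is the complete graph K_6. Any permutation of the 6 vertices preserves K_6, so Aut(K_6) = S_6 of order 6! = 720.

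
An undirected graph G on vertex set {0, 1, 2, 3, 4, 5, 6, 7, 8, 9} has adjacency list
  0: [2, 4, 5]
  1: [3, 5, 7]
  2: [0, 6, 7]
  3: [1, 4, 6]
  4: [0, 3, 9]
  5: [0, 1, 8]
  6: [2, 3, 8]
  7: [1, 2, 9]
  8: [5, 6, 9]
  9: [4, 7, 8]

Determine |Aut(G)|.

120

G is 3-regular on 10 vertices with no triangles and no 4-cycles (girth 5): this is the Petersen graph. Viewing the Petersen graph as the Kneser graph K(5,2) — vertices are 2-subsets of {1,…,5}, edges join disjoint pairs — its automorphisms are exactly the permutations of the 5-element set, so Aut ≅ S_5 of order 120.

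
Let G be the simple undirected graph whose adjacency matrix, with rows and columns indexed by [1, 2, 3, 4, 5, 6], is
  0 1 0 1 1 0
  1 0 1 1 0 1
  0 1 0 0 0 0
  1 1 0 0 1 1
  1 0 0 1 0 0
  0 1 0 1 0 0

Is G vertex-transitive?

No

Vertex 1 is the only vertex of degree 3, so every automorphism fixes it; G is not vertex-transitive.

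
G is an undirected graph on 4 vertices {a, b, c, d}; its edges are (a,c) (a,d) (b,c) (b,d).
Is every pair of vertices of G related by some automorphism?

Yes

G is 2-regular and bipartite on 2^2 = 4 vertices with girth 4; it is the hypercube graph Q_2. Aut(Q_2) consists of the signed permutations of the 2 coordinate axes: 2! permutations times 2^2 sign flips, so |Aut| = 2^2·2! = 8. Under this action every vertex can be carried to every other, so G is vertex-transitive.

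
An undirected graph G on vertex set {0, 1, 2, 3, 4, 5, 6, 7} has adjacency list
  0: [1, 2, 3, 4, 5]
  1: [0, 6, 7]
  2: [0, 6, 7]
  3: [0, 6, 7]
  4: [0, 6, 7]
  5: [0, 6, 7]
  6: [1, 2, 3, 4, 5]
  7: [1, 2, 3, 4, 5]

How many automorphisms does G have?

The vertices split by degree into {0, 6, 7} (degree 5) and {1, 2, 3, 4, 5} (degree 3); every edge runs between the two parts, so G is the complete bipartite graph K_{3,5}. The parts have unequal sizes, so no automorphism swaps them; each part is permuted independently, giving S_3 × S_5 of order 3!·5! = 720.

720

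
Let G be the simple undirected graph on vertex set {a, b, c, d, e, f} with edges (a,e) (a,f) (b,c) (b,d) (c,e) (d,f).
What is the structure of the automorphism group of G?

the dihedral group of order 12

Every vertex has degree 2 and the graph is connected, so G is the 6-cycle C_6. The automorphisms of the 6-cycle are exactly the symmetries of a regular 6-gon: the dihedral group D_6, |D_6| = 12.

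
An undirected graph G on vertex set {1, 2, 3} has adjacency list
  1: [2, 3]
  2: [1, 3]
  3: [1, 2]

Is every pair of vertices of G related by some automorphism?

Yes

Every vertex has degree 2, so G is the complete graph K_3. Every bijection on the vertex set is an automorphism of K_3; hence Aut(K_3) ≅ S_3, order 6. Under this action every vertex can be carried to every other, so G is vertex-transitive.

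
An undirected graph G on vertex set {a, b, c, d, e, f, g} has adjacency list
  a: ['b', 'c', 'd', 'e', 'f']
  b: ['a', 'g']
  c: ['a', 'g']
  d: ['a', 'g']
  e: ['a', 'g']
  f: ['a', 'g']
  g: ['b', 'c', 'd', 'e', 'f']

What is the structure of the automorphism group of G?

The vertices split by degree into {a, g} (degree 5) and {b, c, d, e, f} (degree 2); every edge runs between the two parts, so G is the complete bipartite graph K_{2,5}. Automorphisms preserve the bipartition setwise (since the parts differ in size) and act as S_5 × S_2 within it; |Aut| = 240.

S_5 × S_2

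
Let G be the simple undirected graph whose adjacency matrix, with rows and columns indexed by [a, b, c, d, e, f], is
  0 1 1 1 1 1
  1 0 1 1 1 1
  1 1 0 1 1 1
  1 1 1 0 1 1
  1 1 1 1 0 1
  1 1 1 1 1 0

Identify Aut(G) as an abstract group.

Every vertex has degree 5, so G is the complete graph K_6. Every bijection on the vertex set is an automorphism of K_6; hence Aut(K_6) ≅ S_6, order 720.

S_6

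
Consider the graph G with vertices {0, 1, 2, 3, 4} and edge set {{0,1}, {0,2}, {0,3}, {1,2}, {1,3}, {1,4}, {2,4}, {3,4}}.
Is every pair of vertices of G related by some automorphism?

Vertex 1 is the only vertex of degree 4, so every automorphism fixes it; G is not vertex-transitive.

No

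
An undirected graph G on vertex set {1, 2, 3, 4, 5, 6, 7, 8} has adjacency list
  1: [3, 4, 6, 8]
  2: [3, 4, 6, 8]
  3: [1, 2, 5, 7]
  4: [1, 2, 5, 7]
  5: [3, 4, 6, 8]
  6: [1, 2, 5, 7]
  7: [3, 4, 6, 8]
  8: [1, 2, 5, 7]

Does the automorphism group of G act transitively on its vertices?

G is 4-regular and bipartite with parts {1, 2, 5, 7} and {3, 4, 6, 8} (each part is independent and every cross-pair is an edge), so G = K_{4,4}. Aut(K_{4,4}) is the wreath product S_4 ≀ Z_2: permute within each part, then optionally swap the parts; |Aut| = 2·(4!)² = 1152. Under this action every vertex can be carried to every other, so G is vertex-transitive.

Yes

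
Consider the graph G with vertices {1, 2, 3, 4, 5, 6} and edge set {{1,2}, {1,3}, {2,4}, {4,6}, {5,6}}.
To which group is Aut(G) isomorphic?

The degree sequence is [2, 2, 1, 2, 1, 2]; the two degree-1 vertices 3 and 5 are the ends of a path, so G = P_6. The only nontrivial automorphism of a path is the end-to-end reflection, so Aut(G) ≅ Z_2.

the cyclic group of order 2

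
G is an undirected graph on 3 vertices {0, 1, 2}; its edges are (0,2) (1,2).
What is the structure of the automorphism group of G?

The degree sequence is [1, 1, 2]; the two degree-1 vertices 0 and 1 are the ends of a path, so G = P_3. The only nontrivial automorphism of a path is the end-to-end reflection, so Aut(G) ≅ Z_2.

C_2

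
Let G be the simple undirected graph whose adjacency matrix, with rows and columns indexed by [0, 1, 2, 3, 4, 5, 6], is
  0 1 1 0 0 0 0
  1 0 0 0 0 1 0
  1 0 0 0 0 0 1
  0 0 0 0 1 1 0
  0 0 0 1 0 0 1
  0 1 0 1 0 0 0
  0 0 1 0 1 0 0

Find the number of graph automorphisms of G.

14

G is 2-regular and connected on 7 vertices, i.e. the cycle C_7. The automorphisms of the 7-cycle are exactly the symmetries of a regular 7-gon: the dihedral group D_7, |D_7| = 14.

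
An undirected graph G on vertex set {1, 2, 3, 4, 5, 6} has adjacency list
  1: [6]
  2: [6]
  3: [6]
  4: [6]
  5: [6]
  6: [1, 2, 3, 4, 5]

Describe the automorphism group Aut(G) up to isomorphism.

the symmetric group on 5 letters

Vertex 6 has degree 5 and every other vertex has degree 1, so G is the star K_{1,5} with centre 6. Any automorphism fixes the centre and permutes the 5 leaves freely, so Aut(G) ≅ S_5 of order 5! = 120.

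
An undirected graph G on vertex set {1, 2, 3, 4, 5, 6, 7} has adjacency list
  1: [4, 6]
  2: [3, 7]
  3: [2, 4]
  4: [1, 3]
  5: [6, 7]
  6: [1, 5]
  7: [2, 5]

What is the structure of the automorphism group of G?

Every vertex has degree 2 and the graph is connected, so G is the 7-cycle C_7. The automorphisms of the 7-cycle are exactly the symmetries of a regular 7-gon: the dihedral group D_7, |D_7| = 14.

D_7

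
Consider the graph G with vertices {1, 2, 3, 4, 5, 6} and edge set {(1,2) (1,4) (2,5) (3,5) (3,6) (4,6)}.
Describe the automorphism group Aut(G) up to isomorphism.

D_6

G is 2-regular and connected on 6 vertices, i.e. the cycle C_6. The automorphisms of the 6-cycle are exactly the symmetries of a regular 6-gon: the dihedral group D_6, |D_6| = 12.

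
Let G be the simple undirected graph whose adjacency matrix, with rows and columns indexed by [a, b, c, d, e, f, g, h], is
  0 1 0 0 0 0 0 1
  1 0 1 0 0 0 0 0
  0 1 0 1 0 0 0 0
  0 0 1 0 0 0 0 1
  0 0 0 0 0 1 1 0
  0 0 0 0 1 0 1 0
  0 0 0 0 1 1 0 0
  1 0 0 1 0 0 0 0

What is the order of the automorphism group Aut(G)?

G has two connected components, {a, b, c, d, h} and {e, f, g}; each is 2-regular, so G = C_5 ⊔ C_3. No automorphism exchanges components of different sizes, hence Aut(G) is the direct product D_3 × D_5, order 60.

60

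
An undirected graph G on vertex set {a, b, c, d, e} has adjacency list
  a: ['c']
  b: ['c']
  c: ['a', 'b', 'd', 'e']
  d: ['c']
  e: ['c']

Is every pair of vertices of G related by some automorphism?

No

Vertex c is the only vertex of degree 4, so every automorphism fixes it; G is not vertex-transitive.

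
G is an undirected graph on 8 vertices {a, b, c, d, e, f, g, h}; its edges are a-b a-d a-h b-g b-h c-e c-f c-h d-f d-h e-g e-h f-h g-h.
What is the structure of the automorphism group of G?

Vertex h is the unique vertex of degree 7; the remaining 7 vertices each have degree 3 and induce a cycle, so G is the wheel on 8 vertices with hub h. With the hub fixed, the remaining symmetry is that of the rim cycle C_7, giving the dihedral group D_7.

D_7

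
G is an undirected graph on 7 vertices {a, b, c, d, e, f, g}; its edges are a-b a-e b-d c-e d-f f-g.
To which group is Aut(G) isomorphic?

C_2

The degree sequence is [2, 2, 1, 2, 2, 2, 1]; the two degree-1 vertices c and g are the ends of a path, so G = P_7. A path has exactly one nontrivial symmetry — reversal — giving Aut(G) of order 2.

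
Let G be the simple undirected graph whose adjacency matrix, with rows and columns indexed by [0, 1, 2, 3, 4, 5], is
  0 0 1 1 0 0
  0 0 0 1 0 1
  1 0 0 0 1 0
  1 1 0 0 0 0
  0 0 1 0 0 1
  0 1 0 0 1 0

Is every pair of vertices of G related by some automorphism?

Yes

G is 2-regular and connected on 6 vertices, i.e. the cycle C_6. The automorphisms of the 6-cycle are exactly the symmetries of a regular 6-gon: the dihedral group D_6, |D_6| = 12. Under this action every vertex can be carried to every other, so G is vertex-transitive.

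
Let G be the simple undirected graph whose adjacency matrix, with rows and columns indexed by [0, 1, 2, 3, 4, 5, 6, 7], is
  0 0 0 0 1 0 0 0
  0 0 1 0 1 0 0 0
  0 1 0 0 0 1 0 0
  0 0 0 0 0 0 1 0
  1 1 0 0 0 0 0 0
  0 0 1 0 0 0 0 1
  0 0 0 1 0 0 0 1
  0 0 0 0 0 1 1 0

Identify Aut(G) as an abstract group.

Z_2

The degree sequence is [1, 2, 2, 1, 2, 2, 2, 2]; the two degree-1 vertices 0 and 3 are the ends of a path, so G = P_8. A path has exactly one nontrivial symmetry — reversal — giving Aut(G) of order 2.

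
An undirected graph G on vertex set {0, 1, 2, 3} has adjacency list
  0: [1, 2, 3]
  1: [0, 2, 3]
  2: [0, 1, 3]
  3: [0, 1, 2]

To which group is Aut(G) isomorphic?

Every vertex has degree 3, so G is the complete graph K_4. Every bijection on the vertex set is an automorphism of K_4; hence Aut(K_4) ≅ S_4, order 24.

the symmetric group on 4 letters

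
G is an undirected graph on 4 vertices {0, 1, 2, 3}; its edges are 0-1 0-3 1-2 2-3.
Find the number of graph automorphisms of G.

G is 2-regular and bipartite on 2^2 = 4 vertices with girth 4; it is the hypercube graph Q_2. The symmetry group of the 2-cube is the hyperoctahedral group B_2 = Z_2 ≀ S_2, of order 2^2·2! = 8.

8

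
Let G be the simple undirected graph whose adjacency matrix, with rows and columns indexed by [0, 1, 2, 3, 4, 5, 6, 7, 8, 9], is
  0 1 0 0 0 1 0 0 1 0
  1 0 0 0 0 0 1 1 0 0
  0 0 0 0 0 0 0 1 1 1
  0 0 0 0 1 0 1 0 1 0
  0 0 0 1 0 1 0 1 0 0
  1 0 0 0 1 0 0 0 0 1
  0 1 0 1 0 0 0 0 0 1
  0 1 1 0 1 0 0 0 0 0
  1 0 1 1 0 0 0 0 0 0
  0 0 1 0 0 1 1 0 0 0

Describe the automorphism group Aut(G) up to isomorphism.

G is 3-regular on 10 vertices with no triangles and no 4-cycles (girth 5): this is the Petersen graph. It is a classical fact that the Petersen graph has automorphism group S_5 (order 120), arising from its description as the Kneser graph K(5,2).

S_5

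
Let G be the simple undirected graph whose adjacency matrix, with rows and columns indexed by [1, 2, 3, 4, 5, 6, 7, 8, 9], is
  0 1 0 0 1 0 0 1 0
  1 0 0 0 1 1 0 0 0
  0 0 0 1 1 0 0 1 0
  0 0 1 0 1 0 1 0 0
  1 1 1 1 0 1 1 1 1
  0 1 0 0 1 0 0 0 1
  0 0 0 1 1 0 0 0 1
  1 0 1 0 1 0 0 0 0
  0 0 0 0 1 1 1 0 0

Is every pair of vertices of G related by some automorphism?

No

Vertex 5 is the only vertex of degree 8, so every automorphism fixes it; G is not vertex-transitive.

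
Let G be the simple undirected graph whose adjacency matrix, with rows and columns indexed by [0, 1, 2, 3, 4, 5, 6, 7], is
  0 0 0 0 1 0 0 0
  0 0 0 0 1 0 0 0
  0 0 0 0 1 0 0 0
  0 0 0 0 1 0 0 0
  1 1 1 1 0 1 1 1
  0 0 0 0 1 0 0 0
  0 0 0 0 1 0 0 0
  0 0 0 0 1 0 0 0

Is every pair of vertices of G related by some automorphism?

Vertex 4 is the only vertex of degree 7, so every automorphism fixes it; G is not vertex-transitive.

No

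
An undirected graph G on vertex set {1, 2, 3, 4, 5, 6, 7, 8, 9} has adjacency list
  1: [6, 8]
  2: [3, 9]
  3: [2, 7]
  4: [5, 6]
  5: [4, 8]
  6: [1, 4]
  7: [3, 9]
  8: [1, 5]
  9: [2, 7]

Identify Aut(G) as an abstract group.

G has two connected components, {1, 4, 5, 6, 8} and {2, 3, 7, 9}; each is 2-regular, so G = C_5 ⊔ C_4. No automorphism exchanges components of different sizes, hence Aut(G) is the direct product D_5 × D_4, order 80.

D_5 × D_4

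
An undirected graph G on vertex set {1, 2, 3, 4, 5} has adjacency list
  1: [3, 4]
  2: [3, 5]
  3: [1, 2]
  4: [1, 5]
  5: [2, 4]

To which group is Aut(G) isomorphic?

D_5

Every vertex has degree 2 and the graph is connected, so G is the 5-cycle C_5. C_5 has 5 rotations and 5 reflections, so Aut(C_5) ≅ D_5 of order 10.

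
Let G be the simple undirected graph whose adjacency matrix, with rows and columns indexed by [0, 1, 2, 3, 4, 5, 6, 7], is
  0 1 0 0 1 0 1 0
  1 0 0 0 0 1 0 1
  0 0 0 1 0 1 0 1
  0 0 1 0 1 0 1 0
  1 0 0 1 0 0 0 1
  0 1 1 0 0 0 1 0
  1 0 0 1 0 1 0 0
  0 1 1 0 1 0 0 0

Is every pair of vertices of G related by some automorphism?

G is 3-regular and bipartite on 2^3 = 8 vertices with girth 4; it is the hypercube graph Q_3. Aut(Q_3) consists of the signed permutations of the 3 coordinate axes: 3! permutations times 2^3 sign flips, so |Aut| = 2^3·3! = 48. This group acts transitively on the 8 vertices.

Yes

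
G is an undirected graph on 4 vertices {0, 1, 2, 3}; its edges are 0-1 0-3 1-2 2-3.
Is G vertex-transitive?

Every vertex has degree 2 and the graph is connected, so G is the 4-cycle C_4. C_4 has 4 rotations and 4 reflections, so Aut(C_4) ≅ D_4 of order 8. This group acts transitively on the 4 vertices.

Yes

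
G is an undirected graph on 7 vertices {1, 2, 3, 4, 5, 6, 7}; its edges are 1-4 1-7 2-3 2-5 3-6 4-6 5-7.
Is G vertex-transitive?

G is 2-regular and connected on 7 vertices, i.e. the cycle C_7. C_7 has 7 rotations and 7 reflections, so Aut(C_7) ≅ D_7 of order 14. Under this action every vertex can be carried to every other, so G is vertex-transitive.

Yes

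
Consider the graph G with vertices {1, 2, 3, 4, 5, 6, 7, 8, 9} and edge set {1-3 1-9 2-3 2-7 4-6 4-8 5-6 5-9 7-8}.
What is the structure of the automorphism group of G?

the dihedral group of order 18

Every vertex has degree 2 and the graph is connected, so G is the 9-cycle C_9. The automorphisms of the 9-cycle are exactly the symmetries of a regular 9-gon: the dihedral group D_9, |D_9| = 18.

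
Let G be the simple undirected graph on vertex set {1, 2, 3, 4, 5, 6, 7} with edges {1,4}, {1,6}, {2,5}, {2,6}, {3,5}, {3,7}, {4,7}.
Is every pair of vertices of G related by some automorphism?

Every vertex has degree 2 and the graph is connected, so G is the 7-cycle C_7. The automorphisms of the 7-cycle are exactly the symmetries of a regular 7-gon: the dihedral group D_7, |D_7| = 14. Under this action every vertex can be carried to every other, so G is vertex-transitive.

Yes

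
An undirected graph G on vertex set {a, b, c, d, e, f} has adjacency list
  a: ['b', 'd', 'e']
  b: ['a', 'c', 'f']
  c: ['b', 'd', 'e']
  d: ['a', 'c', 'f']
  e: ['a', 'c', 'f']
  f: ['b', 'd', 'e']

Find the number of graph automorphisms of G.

G is 3-regular and bipartite with parts {b, d, e} and {a, c, f} (each part is independent and every cross-pair is an edge), so G = K_{3,3}. Each part can be permuted independently (S_3 × S_3) and the two equal-size parts can also be swapped, giving (S_3 × S_3) ⋊ Z_2 of order 2·(3!)² = 72.

72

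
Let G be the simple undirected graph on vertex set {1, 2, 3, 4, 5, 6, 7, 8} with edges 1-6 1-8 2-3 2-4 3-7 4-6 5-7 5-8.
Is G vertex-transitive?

Yes

G is 2-regular and connected on 8 vertices, i.e. the cycle C_8. The automorphisms of the 8-cycle are exactly the symmetries of a regular 8-gon: the dihedral group D_8, |D_8| = 16. Under this action every vertex can be carried to every other, so G is vertex-transitive.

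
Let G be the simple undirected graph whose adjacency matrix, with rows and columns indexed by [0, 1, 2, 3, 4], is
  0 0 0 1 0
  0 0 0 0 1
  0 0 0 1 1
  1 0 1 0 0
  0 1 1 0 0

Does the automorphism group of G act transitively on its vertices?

No

Automorphisms preserve degree, but G has vertices of degree 1 and vertices of degree 2; no automorphism maps one to the other, so G is not vertex-transitive.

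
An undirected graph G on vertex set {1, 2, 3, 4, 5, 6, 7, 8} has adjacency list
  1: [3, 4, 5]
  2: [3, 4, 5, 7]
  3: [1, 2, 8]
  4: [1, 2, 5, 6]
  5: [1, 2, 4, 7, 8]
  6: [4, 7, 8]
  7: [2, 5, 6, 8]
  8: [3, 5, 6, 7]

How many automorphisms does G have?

1

The degree sequence is [3, 4, 3, 4, 5, 3, 4, 4]. Checking the degree-preserving permutations of the vertex set shows that none except the identity preserves every edge, so Aut(G) is trivial.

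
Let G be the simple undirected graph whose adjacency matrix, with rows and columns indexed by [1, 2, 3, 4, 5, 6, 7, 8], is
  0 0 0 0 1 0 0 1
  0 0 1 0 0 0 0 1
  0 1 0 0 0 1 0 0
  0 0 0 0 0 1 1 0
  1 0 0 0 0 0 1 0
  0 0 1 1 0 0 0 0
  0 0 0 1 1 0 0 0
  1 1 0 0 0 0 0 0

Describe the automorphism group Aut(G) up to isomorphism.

G is 2-regular and connected on 8 vertices, i.e. the cycle C_8. C_8 has 8 rotations and 8 reflections, so Aut(C_8) ≅ D_8 of order 16.

the dihedral group of order 16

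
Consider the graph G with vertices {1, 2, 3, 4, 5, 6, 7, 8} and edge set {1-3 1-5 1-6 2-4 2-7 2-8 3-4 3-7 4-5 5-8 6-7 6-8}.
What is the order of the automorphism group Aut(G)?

G is 3-regular and bipartite on 2^3 = 8 vertices with girth 4; it is the hypercube graph Q_3. Aut(Q_3) consists of the signed permutations of the 3 coordinate axes: 3! permutations times 2^3 sign flips, so |Aut| = 2^3·3! = 48.

48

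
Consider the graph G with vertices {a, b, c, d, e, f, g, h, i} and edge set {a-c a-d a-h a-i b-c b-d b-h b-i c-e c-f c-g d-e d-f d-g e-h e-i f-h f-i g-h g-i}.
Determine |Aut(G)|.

The vertices split by degree into {c, d, h, i} (degree 5) and {a, b, e, f, g} (degree 4); every edge runs between the two parts, so G is the complete bipartite graph K_{4,5}. The parts have unequal sizes, so no automorphism swaps them; each part is permuted independently, giving S_4 × S_5 of order 4!·5! = 2880.

2880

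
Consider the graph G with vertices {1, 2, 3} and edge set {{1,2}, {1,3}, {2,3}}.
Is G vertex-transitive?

Yes

All 3 vertices are pairwise adjacent: G = K_3. Every bijection on the vertex set is an automorphism of K_3; hence Aut(K_3) ≅ S_3, order 6. Under this action every vertex can be carried to every other, so G is vertex-transitive.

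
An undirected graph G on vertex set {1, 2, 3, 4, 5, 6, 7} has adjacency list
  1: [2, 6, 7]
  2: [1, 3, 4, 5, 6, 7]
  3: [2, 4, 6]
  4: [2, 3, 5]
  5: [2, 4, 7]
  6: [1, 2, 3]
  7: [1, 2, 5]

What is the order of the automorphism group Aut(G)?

12

Vertex 2 is the unique vertex of degree 6; the remaining 6 vertices each have degree 3 and induce a cycle, so G is the wheel on 7 vertices with hub 2. With the hub fixed, the remaining symmetry is that of the rim cycle C_6, giving the dihedral group D_6.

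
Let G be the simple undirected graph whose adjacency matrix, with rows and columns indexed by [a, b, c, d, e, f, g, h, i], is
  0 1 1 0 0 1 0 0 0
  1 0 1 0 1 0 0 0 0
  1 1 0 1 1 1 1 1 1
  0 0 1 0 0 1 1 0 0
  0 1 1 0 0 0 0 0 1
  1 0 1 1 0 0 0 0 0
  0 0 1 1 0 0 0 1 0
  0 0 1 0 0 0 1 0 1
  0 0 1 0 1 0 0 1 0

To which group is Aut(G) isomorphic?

Vertex c is the unique vertex of degree 8; the remaining 8 vertices each have degree 3 and induce a cycle, so G is the wheel on 9 vertices with hub c. Every automorphism fixes the hub and acts on the rim 8-cycle, so Aut(G) ≅ Aut(C_8) = D_8 of order 16.

D_8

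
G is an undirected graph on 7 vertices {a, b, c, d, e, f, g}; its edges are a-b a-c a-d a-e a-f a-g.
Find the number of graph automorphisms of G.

720

Vertex a has degree 6 and every other vertex has degree 1, so G is the star K_{1,6} with centre a. The 6 leaves are pairwise interchangeable while the centre is fixed, giving Aut(G) = S_6.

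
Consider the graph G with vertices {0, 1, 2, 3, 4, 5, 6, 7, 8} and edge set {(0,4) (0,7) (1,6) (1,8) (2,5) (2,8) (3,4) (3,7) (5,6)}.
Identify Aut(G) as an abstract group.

G has two connected components, {1, 2, 5, 6, 8} and {0, 3, 4, 7}; each is 2-regular, so G = C_5 ⊔ C_4. No automorphism exchanges components of different sizes, hence Aut(G) is the direct product D_4 × D_5, order 80.

D_4 × D_5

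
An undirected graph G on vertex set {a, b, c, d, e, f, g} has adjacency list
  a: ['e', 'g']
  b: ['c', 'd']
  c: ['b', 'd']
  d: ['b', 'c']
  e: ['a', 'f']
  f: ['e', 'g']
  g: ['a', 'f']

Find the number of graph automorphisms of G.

48

G has two connected components, {a, e, f, g} and {b, c, d}; each is 2-regular, so G = C_4 ⊔ C_3. No automorphism exchanges components of different sizes, hence Aut(G) is the direct product D_4 × D_3, order 48.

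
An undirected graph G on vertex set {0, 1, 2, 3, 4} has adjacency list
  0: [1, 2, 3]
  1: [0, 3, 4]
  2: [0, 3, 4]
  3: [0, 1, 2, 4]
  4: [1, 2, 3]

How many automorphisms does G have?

Vertex 3 is the unique vertex of degree 4; the remaining 4 vertices each have degree 3 and induce a cycle, so G is the wheel on 5 vertices with hub 3. Every automorphism fixes the hub and acts on the rim 4-cycle, so Aut(G) ≅ Aut(C_4) = D_4 of order 8.

8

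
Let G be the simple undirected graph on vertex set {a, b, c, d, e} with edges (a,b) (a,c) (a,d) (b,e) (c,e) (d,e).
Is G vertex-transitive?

No

Automorphisms preserve degree, but G has vertices of degree 2 and vertices of degree 3; no automorphism maps one to the other, so G is not vertex-transitive.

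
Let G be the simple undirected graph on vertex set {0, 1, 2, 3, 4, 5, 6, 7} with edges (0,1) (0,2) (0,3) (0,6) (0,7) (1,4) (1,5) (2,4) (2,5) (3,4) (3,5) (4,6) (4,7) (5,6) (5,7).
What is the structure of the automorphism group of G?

The vertices split by degree into {0, 4, 5} (degree 5) and {1, 2, 3, 6, 7} (degree 3); every edge runs between the two parts, so G is the complete bipartite graph K_{3,5}. Automorphisms preserve the bipartition setwise (since the parts differ in size) and act as S_3 × S_5 within it; |Aut| = 720.

S_3 × S_5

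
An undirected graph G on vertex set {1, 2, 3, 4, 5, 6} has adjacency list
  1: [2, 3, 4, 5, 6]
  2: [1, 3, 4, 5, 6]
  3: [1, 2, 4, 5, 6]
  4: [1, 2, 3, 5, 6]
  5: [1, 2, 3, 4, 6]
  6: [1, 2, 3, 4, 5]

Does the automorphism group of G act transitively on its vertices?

Every vertex has degree 5, so G is the complete graph K_6. Every bijection on the vertex set is an automorphism of K_6; hence Aut(K_6) ≅ S_6, order 720. This group acts transitively on the 6 vertices.

Yes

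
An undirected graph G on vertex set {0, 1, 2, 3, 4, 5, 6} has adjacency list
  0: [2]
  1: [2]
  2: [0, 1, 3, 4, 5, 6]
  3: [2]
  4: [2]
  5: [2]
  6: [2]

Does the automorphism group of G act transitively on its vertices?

Vertex 2 is the only vertex of degree 6, so every automorphism fixes it; G is not vertex-transitive.

No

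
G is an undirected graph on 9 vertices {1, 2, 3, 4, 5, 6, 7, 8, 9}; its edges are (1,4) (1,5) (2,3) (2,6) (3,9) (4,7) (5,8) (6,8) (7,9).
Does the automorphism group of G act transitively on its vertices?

Yes

G is 2-regular and connected on 9 vertices, i.e. the cycle C_9. C_9 has 9 rotations and 9 reflections, so Aut(C_9) ≅ D_9 of order 18. This group acts transitively on the 9 vertices.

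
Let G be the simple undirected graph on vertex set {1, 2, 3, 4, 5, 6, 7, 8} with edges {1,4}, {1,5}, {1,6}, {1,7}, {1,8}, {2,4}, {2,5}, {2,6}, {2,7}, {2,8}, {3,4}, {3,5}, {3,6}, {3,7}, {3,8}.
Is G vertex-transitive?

No

Automorphisms preserve degree, but G has vertices of degree 3 and vertices of degree 5; no automorphism maps one to the other, so G is not vertex-transitive.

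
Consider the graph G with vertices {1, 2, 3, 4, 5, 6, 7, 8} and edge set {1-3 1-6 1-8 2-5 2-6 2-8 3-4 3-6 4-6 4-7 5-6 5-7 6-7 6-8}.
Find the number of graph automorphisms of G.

Vertex 6 is the unique vertex of degree 7; the remaining 7 vertices each have degree 3 and induce a cycle, so G is the wheel on 8 vertices with hub 6. With the hub fixed, the remaining symmetry is that of the rim cycle C_7, giving the dihedral group D_7.

14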